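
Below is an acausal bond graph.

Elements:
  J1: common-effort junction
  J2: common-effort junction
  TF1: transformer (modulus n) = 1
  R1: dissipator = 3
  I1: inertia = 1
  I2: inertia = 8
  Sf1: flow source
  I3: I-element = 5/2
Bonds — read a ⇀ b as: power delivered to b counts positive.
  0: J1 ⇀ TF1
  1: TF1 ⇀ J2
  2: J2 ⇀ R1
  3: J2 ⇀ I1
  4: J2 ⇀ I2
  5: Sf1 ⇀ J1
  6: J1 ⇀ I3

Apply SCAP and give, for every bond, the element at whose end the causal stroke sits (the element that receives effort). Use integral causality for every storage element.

bond 0 →J1
bond 1 →TF1
bond 2 →J2
bond 3 →I1
bond 4 →I2
bond 5 →Sf1
bond 6 →I3

bond 5 |Sf1  (source Sf1 imposes f)
bond 3 |I1  (prefer integral on I1)
bond 4 |I2  (I2: I, integral causality)
bond 6 |I3  (I3 outputs flow p/I3)
bond 0 |J1  (closing 0-jn rule on J1)
bond 1 |TF1  (through TF1, causality passes straight; one stroke at TF1)
bond 2 |J2  (closing 0-jn rule on J2)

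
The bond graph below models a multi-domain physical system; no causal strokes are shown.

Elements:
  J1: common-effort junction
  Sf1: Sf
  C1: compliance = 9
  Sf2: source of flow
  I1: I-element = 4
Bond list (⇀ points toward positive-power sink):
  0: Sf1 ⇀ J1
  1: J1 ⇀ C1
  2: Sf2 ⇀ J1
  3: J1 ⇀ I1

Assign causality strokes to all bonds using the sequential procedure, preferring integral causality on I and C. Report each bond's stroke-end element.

#0 stroke at Sf1
#1 stroke at J1
#2 stroke at Sf2
#3 stroke at I1

bond 0 |Sf1  (source Sf1 imposes f)
bond 2 |Sf2  (Sf2: flow source, stroke at near end)
bond 1 |J1  (prefer integral on C1)
bond 3 |I1  (J1: bond 1 brought effort, rest push out)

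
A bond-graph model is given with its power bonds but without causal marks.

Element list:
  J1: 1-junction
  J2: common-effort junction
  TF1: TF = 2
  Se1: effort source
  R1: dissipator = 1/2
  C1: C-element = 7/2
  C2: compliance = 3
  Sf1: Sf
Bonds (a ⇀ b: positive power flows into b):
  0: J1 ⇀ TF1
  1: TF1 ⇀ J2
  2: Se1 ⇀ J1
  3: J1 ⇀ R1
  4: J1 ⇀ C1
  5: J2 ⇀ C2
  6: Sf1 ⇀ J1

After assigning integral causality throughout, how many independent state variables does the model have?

2  (C1, C2 all integral)

β2 |J1  (Se1: effort source, stroke at far end)
β6 |Sf1  (Sf1 fixes flow; stroke at Sf1)
β0 |J1  (1-jn J1 has f-setter on 6)
β3 |J1  (J1 flow already set via bond 6)
β4 |J1  (1-jn J1 has f-setter on 6)
β1 |TF1  (TF1: transformer flips bond 0)
β5 |J2  (J2 needs exactly one e-in)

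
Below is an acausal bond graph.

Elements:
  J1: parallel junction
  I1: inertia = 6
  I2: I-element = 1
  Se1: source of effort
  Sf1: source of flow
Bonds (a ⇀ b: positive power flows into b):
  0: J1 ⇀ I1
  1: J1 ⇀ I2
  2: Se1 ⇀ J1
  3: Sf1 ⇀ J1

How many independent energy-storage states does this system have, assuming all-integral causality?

β2 stroke at J1  (Se1: effort source, stroke at far end)
β3 stroke at Sf1  (source Sf1 imposes f)
β0 stroke at I1  (J1 effort already set via bond 2)
β1 stroke at I2  (0-jn J1 has e-setter on 2)

2  (I1, I2 all integral)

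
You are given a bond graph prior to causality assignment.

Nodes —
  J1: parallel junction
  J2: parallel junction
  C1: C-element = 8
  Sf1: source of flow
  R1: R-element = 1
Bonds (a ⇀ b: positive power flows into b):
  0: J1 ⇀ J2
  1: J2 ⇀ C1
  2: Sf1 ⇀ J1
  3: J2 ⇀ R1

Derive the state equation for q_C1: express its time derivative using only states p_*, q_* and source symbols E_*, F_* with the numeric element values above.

bond 2 |Sf1  (Sf1 (Sf) sets flow on bond)
bond 0 |J1  (closing 0-jn rule on J1)
bond 1 |J2  (C1: C, integral causality)
bond 3 |R1  (0-jn J2 has e-setter on 1)

dq_C1/dt = F_Sf1 - q_C1/8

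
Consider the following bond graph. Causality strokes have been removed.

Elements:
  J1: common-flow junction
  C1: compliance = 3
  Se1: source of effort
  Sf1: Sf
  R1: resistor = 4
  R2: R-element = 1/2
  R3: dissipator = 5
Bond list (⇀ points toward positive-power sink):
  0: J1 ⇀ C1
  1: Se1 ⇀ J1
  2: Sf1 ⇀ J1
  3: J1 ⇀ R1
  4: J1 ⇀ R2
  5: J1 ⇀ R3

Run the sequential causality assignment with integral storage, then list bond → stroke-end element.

#0 |J1
#1 |J1
#2 |Sf1
#3 |J1
#4 |J1
#5 |J1

β1 →J1  (Se1 (Se) sets effort on bond)
β2 →Sf1  (Sf1 (Sf) sets flow on bond)
β0 →J1  (J1 flow already set via bond 2)
β3 →J1  (J1 flow already set via bond 2)
β4 →J1  (J1: bond 2 brought flow, rest push out)
β5 →J1  (J1: bond 2 brought flow, rest push out)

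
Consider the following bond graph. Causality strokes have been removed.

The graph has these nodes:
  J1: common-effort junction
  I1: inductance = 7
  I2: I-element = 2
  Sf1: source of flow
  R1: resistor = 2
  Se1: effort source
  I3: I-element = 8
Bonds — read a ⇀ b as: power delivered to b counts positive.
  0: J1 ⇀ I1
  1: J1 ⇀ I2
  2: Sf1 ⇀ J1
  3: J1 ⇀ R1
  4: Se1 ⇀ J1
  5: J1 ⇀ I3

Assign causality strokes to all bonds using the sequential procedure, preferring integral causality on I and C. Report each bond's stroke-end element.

β2 |Sf1  (Sf1: flow source, stroke at near end)
β4 |J1  (Se1 fixes effort; stroke away)
β0 |I1  (common-e at J1 fixed by 4)
β1 |I2  (common-e at J1 fixed by 4)
β3 |R1  (common-e at J1 fixed by 4)
β5 |I3  (common-e at J1 fixed by 4)

β0 stroke at I1
β1 stroke at I2
β2 stroke at Sf1
β3 stroke at R1
β4 stroke at J1
β5 stroke at I3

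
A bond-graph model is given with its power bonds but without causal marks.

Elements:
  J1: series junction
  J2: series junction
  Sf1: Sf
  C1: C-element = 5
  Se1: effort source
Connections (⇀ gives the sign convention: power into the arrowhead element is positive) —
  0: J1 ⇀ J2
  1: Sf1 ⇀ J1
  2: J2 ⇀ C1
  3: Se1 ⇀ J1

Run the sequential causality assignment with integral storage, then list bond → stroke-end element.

b0 stroke at J1
b1 stroke at Sf1
b2 stroke at J2
b3 stroke at J1

b1 →Sf1  (Sf1 fixes flow; stroke at Sf1)
b3 →J1  (Se1 fixes effort; stroke away)
b0 →J1  (J1: bond 1 brought flow, rest push out)
b2 →J2  (J2: bond 0 brought flow, rest push out)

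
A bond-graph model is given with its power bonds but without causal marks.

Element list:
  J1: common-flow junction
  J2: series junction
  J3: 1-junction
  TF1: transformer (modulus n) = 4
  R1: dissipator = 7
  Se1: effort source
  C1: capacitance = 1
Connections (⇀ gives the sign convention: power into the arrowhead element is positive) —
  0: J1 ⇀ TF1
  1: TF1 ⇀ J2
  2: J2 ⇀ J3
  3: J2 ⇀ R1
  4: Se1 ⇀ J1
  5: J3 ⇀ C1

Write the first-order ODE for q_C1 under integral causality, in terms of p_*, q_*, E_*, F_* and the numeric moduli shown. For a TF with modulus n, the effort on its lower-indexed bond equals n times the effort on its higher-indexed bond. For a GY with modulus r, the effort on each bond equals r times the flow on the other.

dq_C1/dt = E_Se1/28 - q_C1/7

#4 |J1  (source Se1 imposes e)
#0 |TF1  (closing 1-jn rule on J1)
#1 |J2  (TF TF1: opposite of bond 0)
#5 |J3  (C1 outputs effort q/C1)
#2 |J2  (J3 needs exactly one f-in)
#3 |R1  (closing 1-jn rule on J2)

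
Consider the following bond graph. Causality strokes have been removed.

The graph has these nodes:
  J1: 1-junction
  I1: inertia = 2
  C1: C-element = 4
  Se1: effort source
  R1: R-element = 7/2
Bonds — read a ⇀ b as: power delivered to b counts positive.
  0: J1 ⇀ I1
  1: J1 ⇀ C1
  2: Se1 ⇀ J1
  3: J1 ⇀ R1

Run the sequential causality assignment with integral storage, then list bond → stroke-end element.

#2 stroke→J1  (Se1 (Se) sets effort on bond)
#0 stroke→I1  (prefer integral on I1)
#1 stroke→J1  (J1: bond 0 brought flow, rest push out)
#3 stroke→J1  (common-f at J1 fixed by 0)

b0 |I1
b1 |J1
b2 |J1
b3 |J1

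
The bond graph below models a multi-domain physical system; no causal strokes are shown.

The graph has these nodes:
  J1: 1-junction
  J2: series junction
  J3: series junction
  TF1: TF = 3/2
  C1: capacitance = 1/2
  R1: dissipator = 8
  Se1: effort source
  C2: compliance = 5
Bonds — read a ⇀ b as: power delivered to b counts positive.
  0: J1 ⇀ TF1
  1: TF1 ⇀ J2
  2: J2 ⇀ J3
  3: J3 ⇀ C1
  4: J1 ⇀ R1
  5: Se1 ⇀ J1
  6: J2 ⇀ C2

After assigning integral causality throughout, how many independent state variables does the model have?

b5 →J1  (Se1 (Se) sets effort on bond)
b3 →J3  (C1 outputs effort q/C1)
b2 →J2  (J3: last free bond brings flow in)
b6 →J2  (C2 integral (e out))
b1 →TF1  (J2 needs exactly one f-in)
b0 →J1  (TF1: transformer flips bond 1)
b4 →R1  (closing 1-jn rule on J1)

2  (C1, C2 all integral)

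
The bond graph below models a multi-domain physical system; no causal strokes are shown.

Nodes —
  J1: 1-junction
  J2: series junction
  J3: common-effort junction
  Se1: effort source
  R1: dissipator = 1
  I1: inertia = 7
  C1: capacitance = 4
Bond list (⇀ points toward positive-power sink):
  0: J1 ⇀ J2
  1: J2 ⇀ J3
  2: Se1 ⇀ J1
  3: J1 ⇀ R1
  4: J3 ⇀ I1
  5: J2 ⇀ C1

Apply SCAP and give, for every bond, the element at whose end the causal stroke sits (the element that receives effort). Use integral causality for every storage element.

b0 |J2
b1 |J3
b2 |J1
b3 |J1
b4 |I1
b5 |J2

bond 2 stroke at J1  (Se1 fixes effort; stroke away)
bond 4 stroke at I1  (I1 outputs flow p/I1)
bond 1 stroke at J3  (only one effort-in slot at J3)
bond 0 stroke at J2  (J2: bond 1 brought flow, rest push out)
bond 5 stroke at J2  (common-f at J2 fixed by 1)
bond 3 stroke at J1  (1-jn J1 has f-setter on 0)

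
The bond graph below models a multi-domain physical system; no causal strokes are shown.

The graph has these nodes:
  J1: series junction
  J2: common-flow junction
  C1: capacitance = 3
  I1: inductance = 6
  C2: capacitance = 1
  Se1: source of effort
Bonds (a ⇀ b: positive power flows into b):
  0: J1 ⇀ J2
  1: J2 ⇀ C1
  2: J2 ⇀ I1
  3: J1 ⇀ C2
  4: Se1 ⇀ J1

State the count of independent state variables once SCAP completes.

β4 →J1  (Se1 fixes effort; stroke away)
β1 →J2  (C1: C, integral causality)
β2 →I1  (I1 integral (f out))
β0 →J2  (J2 flow already set via bond 2)
β3 →J1  (common-f at J1 fixed by 0)

3  (C1, C2, I1 all integral)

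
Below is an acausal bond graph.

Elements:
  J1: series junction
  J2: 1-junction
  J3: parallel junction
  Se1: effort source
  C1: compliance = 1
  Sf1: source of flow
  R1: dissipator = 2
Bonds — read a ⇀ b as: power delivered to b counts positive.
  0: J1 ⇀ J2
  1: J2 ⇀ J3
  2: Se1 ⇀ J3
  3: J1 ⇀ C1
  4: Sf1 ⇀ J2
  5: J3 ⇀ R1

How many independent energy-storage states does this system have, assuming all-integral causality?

bond 2 stroke→J3  (Se1 (Se) sets effort on bond)
bond 4 stroke→Sf1  (Sf1 (Sf) sets flow on bond)
bond 0 stroke→J2  (1-jn J2 has f-setter on 4)
bond 1 stroke→J2  (common-f at J2 fixed by 4)
bond 5 stroke→R1  (0-jn J3 has e-setter on 2)
bond 3 stroke→J1  (common-f at J1 fixed by 0)

1  (C1 all integral)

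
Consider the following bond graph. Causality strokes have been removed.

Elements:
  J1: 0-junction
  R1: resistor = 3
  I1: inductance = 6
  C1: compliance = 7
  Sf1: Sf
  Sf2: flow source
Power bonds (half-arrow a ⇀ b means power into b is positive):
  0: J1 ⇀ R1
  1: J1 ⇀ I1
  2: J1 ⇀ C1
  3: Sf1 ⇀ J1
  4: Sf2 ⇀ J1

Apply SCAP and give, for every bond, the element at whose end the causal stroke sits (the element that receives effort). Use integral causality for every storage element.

#0 stroke→R1
#1 stroke→I1
#2 stroke→J1
#3 stroke→Sf1
#4 stroke→Sf2

b3 →Sf1  (Sf1 (Sf) sets flow on bond)
b4 →Sf2  (source Sf2 imposes f)
b1 →I1  (prefer integral on I1)
b2 →J1  (C1: C, integral causality)
b0 →R1  (0-jn J1 has e-setter on 2)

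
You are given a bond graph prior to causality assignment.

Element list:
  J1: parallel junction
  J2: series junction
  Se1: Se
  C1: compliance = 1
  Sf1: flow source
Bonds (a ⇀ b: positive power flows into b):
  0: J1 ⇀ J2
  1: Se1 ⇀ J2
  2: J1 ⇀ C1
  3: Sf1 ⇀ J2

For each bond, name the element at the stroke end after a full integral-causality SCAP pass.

#1 |J2  (Se1: effort source, stroke at far end)
#3 |Sf1  (Sf1 fixes flow; stroke at Sf1)
#0 |J2  (J2: bond 3 brought flow, rest push out)
#2 |J1  (J1 needs exactly one e-in)

bond 0 stroke→J2
bond 1 stroke→J2
bond 2 stroke→J1
bond 3 stroke→Sf1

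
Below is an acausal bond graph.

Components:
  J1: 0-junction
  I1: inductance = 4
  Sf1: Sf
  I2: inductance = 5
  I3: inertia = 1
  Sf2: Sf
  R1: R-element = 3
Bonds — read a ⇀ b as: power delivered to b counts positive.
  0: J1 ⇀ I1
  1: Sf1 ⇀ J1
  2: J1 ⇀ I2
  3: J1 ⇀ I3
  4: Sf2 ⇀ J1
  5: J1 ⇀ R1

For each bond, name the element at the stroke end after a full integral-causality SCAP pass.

b1 stroke at Sf1  (Sf1 (Sf) sets flow on bond)
b4 stroke at Sf2  (source Sf2 imposes f)
b0 stroke at I1  (I1 outputs flow p/I1)
b2 stroke at I2  (prefer integral on I2)
b3 stroke at I3  (I3 integral (f out))
b5 stroke at J1  (J1: last free bond brings effort in)

#0 stroke→I1
#1 stroke→Sf1
#2 stroke→I2
#3 stroke→I3
#4 stroke→Sf2
#5 stroke→J1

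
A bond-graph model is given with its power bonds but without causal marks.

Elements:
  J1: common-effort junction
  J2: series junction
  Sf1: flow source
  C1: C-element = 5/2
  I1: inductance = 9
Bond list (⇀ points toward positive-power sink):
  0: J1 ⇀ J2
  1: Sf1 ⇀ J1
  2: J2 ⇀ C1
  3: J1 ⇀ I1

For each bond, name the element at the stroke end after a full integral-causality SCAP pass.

bond 1 stroke at Sf1  (Sf1 fixes flow; stroke at Sf1)
bond 2 stroke at J2  (C1 integral (e out))
bond 0 stroke at J1  (J2 needs exactly one f-in)
bond 3 stroke at I1  (J1 effort already set via bond 0)

bond 0 |J1
bond 1 |Sf1
bond 2 |J2
bond 3 |I1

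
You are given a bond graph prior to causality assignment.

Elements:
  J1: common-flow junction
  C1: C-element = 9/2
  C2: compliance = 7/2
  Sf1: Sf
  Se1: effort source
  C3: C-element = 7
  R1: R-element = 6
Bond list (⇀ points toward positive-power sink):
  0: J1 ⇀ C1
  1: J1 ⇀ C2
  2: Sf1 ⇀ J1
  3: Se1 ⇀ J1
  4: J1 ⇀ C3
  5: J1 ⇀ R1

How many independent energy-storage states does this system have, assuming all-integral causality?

3  (C1, C2, C3 all integral)

β2 →Sf1  (Sf1 fixes flow; stroke at Sf1)
β3 →J1  (Se1 fixes effort; stroke away)
β0 →J1  (J1 flow already set via bond 2)
β1 →J1  (common-f at J1 fixed by 2)
β4 →J1  (J1: bond 2 brought flow, rest push out)
β5 →J1  (J1: bond 2 brought flow, rest push out)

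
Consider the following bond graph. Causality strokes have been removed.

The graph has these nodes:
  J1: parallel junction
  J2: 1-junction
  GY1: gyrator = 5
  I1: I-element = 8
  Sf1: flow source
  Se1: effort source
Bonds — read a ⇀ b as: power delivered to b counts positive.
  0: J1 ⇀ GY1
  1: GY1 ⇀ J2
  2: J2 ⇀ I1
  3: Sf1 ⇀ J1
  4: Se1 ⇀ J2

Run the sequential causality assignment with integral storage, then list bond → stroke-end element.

β0 stroke at J1
β1 stroke at J2
β2 stroke at I1
β3 stroke at Sf1
β4 stroke at J2

b3 stroke→Sf1  (source Sf1 imposes f)
b4 stroke→J2  (Se1: effort source, stroke at far end)
b0 stroke→J1  (only one effort-in slot at J1)
b1 stroke→J2  (GY1: gyrator matches bond 0)
b2 stroke→I1  (only one flow-in slot at J2)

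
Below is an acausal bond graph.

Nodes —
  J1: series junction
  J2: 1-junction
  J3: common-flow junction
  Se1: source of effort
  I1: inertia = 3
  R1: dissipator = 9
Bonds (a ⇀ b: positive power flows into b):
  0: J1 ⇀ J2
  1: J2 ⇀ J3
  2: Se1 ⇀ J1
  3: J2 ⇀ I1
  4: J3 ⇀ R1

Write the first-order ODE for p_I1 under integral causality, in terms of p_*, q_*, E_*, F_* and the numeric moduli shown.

dp_I1/dt = E_Se1 - 3*p_I1

bond 2 stroke→J1  (Se1 (Se) sets effort on bond)
bond 0 stroke→J2  (closing 1-jn rule on J1)
bond 3 stroke→I1  (I1 outputs flow p/I1)
bond 1 stroke→J2  (J2 flow already set via bond 3)
bond 4 stroke→J3  (1-jn J3 has f-setter on 1)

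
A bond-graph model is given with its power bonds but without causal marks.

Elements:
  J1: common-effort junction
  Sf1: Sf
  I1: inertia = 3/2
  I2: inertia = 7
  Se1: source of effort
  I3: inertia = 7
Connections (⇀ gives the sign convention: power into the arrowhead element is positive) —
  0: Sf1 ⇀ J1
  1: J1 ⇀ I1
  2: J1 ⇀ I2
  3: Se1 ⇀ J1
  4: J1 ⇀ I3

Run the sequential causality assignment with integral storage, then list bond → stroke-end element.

bond 0 stroke→Sf1
bond 1 stroke→I1
bond 2 stroke→I2
bond 3 stroke→J1
bond 4 stroke→I3

#0 |Sf1  (Sf1 fixes flow; stroke at Sf1)
#3 |J1  (Se1: effort source, stroke at far end)
#1 |I1  (common-e at J1 fixed by 3)
#2 |I2  (common-e at J1 fixed by 3)
#4 |I3  (common-e at J1 fixed by 3)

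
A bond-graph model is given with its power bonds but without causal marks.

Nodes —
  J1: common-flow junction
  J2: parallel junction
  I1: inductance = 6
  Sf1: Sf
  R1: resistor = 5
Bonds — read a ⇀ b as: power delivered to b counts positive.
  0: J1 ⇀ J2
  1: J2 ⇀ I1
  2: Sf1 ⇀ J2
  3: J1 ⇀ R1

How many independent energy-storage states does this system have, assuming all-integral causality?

1  (I1 all integral)

β2 →Sf1  (Sf1 (Sf) sets flow on bond)
β1 →I1  (I1 integral (f out))
β0 →J2  (only one effort-in slot at J2)
β3 →J1  (common-f at J1 fixed by 0)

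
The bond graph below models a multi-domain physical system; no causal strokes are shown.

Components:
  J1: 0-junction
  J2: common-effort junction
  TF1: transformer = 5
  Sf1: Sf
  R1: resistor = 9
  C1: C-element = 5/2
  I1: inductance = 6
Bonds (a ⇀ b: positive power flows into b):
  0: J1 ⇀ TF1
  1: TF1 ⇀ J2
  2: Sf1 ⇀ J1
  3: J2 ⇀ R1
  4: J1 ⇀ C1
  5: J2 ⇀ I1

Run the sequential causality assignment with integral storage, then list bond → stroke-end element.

bond 0 stroke at TF1
bond 1 stroke at J2
bond 2 stroke at Sf1
bond 3 stroke at R1
bond 4 stroke at J1
bond 5 stroke at I1

b2 stroke→Sf1  (Sf1 (Sf) sets flow on bond)
b4 stroke→J1  (C1: C, integral causality)
b0 stroke→TF1  (J1 effort already set via bond 4)
b1 stroke→J2  (TF TF1: opposite of bond 0)
b3 stroke→R1  (J2: bond 1 brought effort, rest push out)
b5 stroke→I1  (0-jn J2 has e-setter on 1)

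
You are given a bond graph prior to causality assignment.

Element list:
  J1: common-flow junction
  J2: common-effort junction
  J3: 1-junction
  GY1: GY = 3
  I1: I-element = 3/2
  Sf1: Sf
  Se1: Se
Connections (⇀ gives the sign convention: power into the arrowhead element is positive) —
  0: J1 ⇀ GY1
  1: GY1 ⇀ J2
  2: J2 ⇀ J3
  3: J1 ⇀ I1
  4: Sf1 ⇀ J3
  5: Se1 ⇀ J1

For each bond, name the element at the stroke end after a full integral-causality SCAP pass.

b0 |J1
b1 |J2
b2 |J3
b3 |I1
b4 |Sf1
b5 |J1

β4 stroke→Sf1  (source Sf1 imposes f)
β5 stroke→J1  (source Se1 imposes e)
β2 stroke→J3  (common-f at J3 fixed by 4)
β1 stroke→J2  (only one effort-in slot at J2)
β0 stroke→J1  (GY1: gyrator matches bond 1)
β3 stroke→I1  (J1 needs exactly one f-in)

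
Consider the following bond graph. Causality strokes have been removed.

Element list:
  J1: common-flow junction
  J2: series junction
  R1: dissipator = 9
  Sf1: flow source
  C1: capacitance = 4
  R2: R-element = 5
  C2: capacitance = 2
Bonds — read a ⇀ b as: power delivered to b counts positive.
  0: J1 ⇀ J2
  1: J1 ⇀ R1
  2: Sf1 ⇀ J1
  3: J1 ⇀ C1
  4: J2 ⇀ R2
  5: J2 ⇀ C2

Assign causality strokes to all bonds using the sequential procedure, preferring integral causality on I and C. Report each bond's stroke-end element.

#0 →J1
#1 →J1
#2 →Sf1
#3 →J1
#4 →J2
#5 →J2

β2 stroke→Sf1  (Sf1: flow source, stroke at near end)
β0 stroke→J1  (J1 flow already set via bond 2)
β1 stroke→J1  (1-jn J1 has f-setter on 2)
β3 stroke→J1  (J1: bond 2 brought flow, rest push out)
β4 stroke→J2  (1-jn J2 has f-setter on 0)
β5 stroke→J2  (J2: bond 0 brought flow, rest push out)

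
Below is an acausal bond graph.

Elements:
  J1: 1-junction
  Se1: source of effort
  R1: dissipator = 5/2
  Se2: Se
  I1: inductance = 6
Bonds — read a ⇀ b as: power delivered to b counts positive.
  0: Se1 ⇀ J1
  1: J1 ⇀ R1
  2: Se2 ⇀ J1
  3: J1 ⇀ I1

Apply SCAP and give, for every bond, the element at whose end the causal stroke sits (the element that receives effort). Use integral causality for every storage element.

#0 →J1  (source Se1 imposes e)
#2 →J1  (source Se2 imposes e)
#3 →I1  (I1 integral (f out))
#1 →J1  (J1: bond 3 brought flow, rest push out)

b0 |J1
b1 |J1
b2 |J1
b3 |I1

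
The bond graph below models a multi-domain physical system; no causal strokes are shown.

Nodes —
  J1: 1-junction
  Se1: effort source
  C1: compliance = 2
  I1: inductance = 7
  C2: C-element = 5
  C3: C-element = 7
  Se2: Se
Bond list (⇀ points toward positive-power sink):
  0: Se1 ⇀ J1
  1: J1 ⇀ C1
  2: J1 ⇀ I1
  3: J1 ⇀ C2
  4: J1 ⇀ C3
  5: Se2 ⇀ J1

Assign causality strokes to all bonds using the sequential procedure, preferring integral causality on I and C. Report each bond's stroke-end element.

b0 stroke at J1  (Se1 fixes effort; stroke away)
b5 stroke at J1  (Se2 fixes effort; stroke away)
b1 stroke at J1  (C1 outputs effort q/C1)
b2 stroke at I1  (prefer integral on I1)
b3 stroke at J1  (J1 flow already set via bond 2)
b4 stroke at J1  (J1: bond 2 brought flow, rest push out)

bond 0 stroke→J1
bond 1 stroke→J1
bond 2 stroke→I1
bond 3 stroke→J1
bond 4 stroke→J1
bond 5 stroke→J1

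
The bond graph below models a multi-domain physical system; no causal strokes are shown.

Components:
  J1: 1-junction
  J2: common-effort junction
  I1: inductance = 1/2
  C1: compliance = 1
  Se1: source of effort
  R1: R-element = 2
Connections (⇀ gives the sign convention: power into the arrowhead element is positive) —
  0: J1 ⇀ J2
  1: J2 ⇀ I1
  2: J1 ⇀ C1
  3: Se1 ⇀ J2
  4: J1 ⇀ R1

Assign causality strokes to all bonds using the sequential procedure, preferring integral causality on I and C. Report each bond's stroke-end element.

#0 stroke→J1
#1 stroke→I1
#2 stroke→J1
#3 stroke→J2
#4 stroke→R1

β3 stroke at J2  (Se1: effort source, stroke at far end)
β0 stroke at J1  (J2 effort already set via bond 3)
β1 stroke at I1  (J2 effort already set via bond 3)
β2 stroke at J1  (prefer integral on C1)
β4 stroke at R1  (only one flow-in slot at J1)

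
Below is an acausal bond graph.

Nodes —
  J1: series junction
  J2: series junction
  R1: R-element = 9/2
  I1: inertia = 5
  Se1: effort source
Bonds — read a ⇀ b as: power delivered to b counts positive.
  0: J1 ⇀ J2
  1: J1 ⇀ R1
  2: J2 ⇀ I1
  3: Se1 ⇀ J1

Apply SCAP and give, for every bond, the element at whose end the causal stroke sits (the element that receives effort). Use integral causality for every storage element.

b3 →J1  (Se1 (Se) sets effort on bond)
b2 →I1  (I1: I, integral causality)
b0 →J2  (J2: bond 2 brought flow, rest push out)
b1 →J1  (common-f at J1 fixed by 0)

#0 stroke→J2
#1 stroke→J1
#2 stroke→I1
#3 stroke→J1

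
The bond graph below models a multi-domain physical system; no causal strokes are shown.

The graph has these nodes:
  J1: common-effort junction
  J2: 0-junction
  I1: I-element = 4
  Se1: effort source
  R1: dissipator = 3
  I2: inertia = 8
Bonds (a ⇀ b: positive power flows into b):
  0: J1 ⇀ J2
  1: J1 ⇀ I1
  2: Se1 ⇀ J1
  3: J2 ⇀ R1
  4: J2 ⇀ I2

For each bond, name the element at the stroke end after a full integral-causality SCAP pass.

β2 |J1  (source Se1 imposes e)
β0 |J2  (J1 effort already set via bond 2)
β1 |I1  (J1: bond 2 brought effort, rest push out)
β3 |R1  (0-jn J2 has e-setter on 0)
β4 |I2  (J2: bond 0 brought effort, rest push out)

#0 stroke→J2
#1 stroke→I1
#2 stroke→J1
#3 stroke→R1
#4 stroke→I2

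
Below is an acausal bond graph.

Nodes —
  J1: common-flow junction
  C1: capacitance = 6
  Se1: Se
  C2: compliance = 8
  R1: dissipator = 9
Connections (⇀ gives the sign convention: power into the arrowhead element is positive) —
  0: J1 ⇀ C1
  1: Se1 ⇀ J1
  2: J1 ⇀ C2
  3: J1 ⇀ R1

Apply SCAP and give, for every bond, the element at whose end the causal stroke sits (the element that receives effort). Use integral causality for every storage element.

b0 →J1
b1 →J1
b2 →J1
b3 →R1

#1 stroke at J1  (Se1: effort source, stroke at far end)
#0 stroke at J1  (prefer integral on C1)
#2 stroke at J1  (prefer integral on C2)
#3 stroke at R1  (J1 needs exactly one f-in)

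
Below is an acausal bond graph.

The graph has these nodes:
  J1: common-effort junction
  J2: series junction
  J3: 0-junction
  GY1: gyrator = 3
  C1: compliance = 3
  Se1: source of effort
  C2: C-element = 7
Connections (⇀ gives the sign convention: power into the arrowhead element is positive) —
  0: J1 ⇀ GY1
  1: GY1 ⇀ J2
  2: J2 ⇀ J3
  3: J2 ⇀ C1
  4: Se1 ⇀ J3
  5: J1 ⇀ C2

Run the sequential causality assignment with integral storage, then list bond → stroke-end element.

b4 |J3  (Se1 fixes effort; stroke away)
b2 |J2  (common-e at J3 fixed by 4)
b3 |J2  (prefer integral on C1)
b1 |GY1  (closing 1-jn rule on J2)
b0 |GY1  (GY GY1: same side as bond 1)
b5 |J1  (only one effort-in slot at J1)

#0 |GY1
#1 |GY1
#2 |J2
#3 |J2
#4 |J3
#5 |J1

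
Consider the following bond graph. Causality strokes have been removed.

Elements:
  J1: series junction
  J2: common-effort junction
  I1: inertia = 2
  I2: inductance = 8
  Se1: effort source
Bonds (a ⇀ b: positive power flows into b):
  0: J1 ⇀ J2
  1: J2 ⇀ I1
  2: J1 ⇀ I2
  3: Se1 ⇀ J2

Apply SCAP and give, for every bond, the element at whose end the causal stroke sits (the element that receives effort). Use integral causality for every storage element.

β3 →J2  (Se1 fixes effort; stroke away)
β0 →J1  (J2: bond 3 brought effort, rest push out)
β1 →I1  (J2: bond 3 brought effort, rest push out)
β2 →I2  (J1 needs exactly one f-in)

bond 0 |J1
bond 1 |I1
bond 2 |I2
bond 3 |J2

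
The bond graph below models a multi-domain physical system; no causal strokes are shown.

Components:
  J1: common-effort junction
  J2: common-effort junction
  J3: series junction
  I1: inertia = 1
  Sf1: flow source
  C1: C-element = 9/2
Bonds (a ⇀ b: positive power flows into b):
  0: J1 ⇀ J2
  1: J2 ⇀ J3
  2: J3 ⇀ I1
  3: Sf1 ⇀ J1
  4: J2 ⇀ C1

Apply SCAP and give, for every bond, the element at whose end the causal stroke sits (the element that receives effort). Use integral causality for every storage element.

#0 |J1
#1 |J3
#2 |I1
#3 |Sf1
#4 |J2

b3 →Sf1  (source Sf1 imposes f)
b0 →J1  (closing 0-jn rule on J1)
b2 →I1  (prefer integral on I1)
b1 →J3  (J3 flow already set via bond 2)
b4 →J2  (J2: last free bond brings effort in)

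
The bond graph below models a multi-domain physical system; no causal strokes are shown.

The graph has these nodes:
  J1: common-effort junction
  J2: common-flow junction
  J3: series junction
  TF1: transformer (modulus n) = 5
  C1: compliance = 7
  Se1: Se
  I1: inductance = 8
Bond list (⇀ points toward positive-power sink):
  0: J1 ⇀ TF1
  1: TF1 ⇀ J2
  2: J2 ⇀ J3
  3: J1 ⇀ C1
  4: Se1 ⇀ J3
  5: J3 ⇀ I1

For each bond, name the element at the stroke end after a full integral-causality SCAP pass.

bond 4 →J3  (Se1 (Se) sets effort on bond)
bond 3 →J1  (C1 outputs effort q/C1)
bond 0 →TF1  (common-e at J1 fixed by 3)
bond 1 →J2  (TF1 one-in-one-out from 0)
bond 2 →J3  (J2: last free bond brings flow in)
bond 5 →I1  (J3: last free bond brings flow in)

b0 |TF1
b1 |J2
b2 |J3
b3 |J1
b4 |J3
b5 |I1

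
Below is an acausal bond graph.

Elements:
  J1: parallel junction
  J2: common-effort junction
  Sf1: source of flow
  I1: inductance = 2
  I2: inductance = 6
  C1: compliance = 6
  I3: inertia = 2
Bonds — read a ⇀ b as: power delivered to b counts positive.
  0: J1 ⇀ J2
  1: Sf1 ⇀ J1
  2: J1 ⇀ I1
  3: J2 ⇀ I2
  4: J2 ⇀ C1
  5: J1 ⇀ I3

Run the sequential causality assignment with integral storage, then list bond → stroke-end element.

b1 →Sf1  (Sf1: flow source, stroke at near end)
b2 →I1  (prefer integral on I1)
b3 →I2  (I2: I, integral causality)
b4 →J2  (C1 outputs effort q/C1)
b0 →J1  (0-jn J2 has e-setter on 4)
b5 →I3  (0-jn J1 has e-setter on 0)

bond 0 |J1
bond 1 |Sf1
bond 2 |I1
bond 3 |I2
bond 4 |J2
bond 5 |I3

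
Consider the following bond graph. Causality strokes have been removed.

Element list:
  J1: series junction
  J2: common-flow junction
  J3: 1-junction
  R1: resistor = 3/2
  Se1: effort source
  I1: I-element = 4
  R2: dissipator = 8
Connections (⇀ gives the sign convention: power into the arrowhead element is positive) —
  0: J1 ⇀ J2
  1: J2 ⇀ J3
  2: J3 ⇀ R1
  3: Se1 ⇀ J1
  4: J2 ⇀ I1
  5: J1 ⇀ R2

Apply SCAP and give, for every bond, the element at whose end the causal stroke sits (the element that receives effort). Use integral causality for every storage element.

bond 0 →J2
bond 1 →J2
bond 2 →J3
bond 3 →J1
bond 4 →I1
bond 5 →J1

b3 stroke at J1  (source Se1 imposes e)
b4 stroke at I1  (I1: I, integral causality)
b0 stroke at J2  (1-jn J2 has f-setter on 4)
b1 stroke at J2  (common-f at J2 fixed by 4)
b2 stroke at J3  (J3 flow already set via bond 1)
b5 stroke at J1  (J1: bond 0 brought flow, rest push out)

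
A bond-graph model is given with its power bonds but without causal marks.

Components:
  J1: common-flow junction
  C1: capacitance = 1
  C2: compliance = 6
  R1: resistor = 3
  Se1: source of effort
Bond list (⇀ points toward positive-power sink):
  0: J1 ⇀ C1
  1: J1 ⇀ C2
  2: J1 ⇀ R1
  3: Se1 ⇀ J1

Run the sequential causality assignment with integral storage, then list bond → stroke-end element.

b3 |J1  (Se1: effort source, stroke at far end)
b0 |J1  (C1 outputs effort q/C1)
b1 |J1  (prefer integral on C2)
b2 |R1  (J1: last free bond brings flow in)

#0 stroke→J1
#1 stroke→J1
#2 stroke→R1
#3 stroke→J1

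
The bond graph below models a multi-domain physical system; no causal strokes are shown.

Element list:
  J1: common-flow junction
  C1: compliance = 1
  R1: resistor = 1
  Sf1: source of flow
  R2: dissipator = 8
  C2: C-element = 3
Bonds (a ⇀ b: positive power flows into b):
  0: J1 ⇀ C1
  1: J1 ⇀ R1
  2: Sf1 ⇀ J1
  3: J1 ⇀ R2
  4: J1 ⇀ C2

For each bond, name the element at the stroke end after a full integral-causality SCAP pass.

bond 2 |Sf1  (source Sf1 imposes f)
bond 0 |J1  (common-f at J1 fixed by 2)
bond 1 |J1  (J1: bond 2 brought flow, rest push out)
bond 3 |J1  (J1 flow already set via bond 2)
bond 4 |J1  (1-jn J1 has f-setter on 2)

bond 0 stroke→J1
bond 1 stroke→J1
bond 2 stroke→Sf1
bond 3 stroke→J1
bond 4 stroke→J1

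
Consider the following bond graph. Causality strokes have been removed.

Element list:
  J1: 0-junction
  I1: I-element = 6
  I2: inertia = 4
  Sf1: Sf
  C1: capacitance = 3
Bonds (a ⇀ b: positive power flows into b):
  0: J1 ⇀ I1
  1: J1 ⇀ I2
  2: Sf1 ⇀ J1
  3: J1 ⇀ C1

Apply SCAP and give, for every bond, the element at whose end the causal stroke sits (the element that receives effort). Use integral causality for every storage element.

b2 stroke at Sf1  (Sf1 (Sf) sets flow on bond)
b0 stroke at I1  (prefer integral on I1)
b1 stroke at I2  (I2: I, integral causality)
b3 stroke at J1  (J1 needs exactly one e-in)

b0 |I1
b1 |I2
b2 |Sf1
b3 |J1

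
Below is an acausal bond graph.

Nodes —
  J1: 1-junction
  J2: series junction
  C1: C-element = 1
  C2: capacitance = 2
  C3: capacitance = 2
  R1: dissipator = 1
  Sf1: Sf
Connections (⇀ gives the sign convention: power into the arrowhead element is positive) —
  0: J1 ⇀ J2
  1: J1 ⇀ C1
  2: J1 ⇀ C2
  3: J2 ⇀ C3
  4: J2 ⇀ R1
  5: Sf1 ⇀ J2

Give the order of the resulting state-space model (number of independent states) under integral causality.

3  (C1, C2, C3 all integral)

#5 stroke at Sf1  (Sf1 fixes flow; stroke at Sf1)
#0 stroke at J2  (J2 flow already set via bond 5)
#3 stroke at J2  (common-f at J2 fixed by 5)
#4 stroke at J2  (J2 flow already set via bond 5)
#1 stroke at J1  (1-jn J1 has f-setter on 0)
#2 stroke at J1  (J1 flow already set via bond 0)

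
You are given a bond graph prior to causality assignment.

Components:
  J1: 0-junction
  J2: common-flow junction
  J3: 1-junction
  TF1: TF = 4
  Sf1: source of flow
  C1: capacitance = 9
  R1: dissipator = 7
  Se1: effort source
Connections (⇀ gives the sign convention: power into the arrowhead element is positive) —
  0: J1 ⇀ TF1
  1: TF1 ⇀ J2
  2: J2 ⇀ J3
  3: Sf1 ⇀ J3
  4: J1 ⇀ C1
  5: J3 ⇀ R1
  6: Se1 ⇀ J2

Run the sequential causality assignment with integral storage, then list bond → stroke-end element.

bond 0 stroke→TF1
bond 1 stroke→J2
bond 2 stroke→J3
bond 3 stroke→Sf1
bond 4 stroke→J1
bond 5 stroke→J3
bond 6 stroke→J2

b3 |Sf1  (Sf1: flow source, stroke at near end)
b6 |J2  (Se1 fixes effort; stroke away)
b2 |J3  (J3: bond 3 brought flow, rest push out)
b5 |J3  (1-jn J3 has f-setter on 3)
b1 |J2  (J2: bond 2 brought flow, rest push out)
b0 |TF1  (TF1 one-in-one-out from 1)
b4 |J1  (only one effort-in slot at J1)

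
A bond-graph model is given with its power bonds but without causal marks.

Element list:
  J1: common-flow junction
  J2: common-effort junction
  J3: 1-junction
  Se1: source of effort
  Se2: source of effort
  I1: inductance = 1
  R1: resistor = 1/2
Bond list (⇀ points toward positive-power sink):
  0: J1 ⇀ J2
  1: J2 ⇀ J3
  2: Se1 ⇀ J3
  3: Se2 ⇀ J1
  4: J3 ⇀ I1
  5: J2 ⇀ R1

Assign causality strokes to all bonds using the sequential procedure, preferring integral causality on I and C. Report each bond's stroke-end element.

β2 |J3  (Se1 (Se) sets effort on bond)
β3 |J1  (Se2 fixes effort; stroke away)
β0 |J2  (only one flow-in slot at J1)
β1 |J3  (common-e at J2 fixed by 0)
β5 |R1  (J2 effort already set via bond 0)
β4 |I1  (J3 needs exactly one f-in)

bond 0 |J2
bond 1 |J3
bond 2 |J3
bond 3 |J1
bond 4 |I1
bond 5 |R1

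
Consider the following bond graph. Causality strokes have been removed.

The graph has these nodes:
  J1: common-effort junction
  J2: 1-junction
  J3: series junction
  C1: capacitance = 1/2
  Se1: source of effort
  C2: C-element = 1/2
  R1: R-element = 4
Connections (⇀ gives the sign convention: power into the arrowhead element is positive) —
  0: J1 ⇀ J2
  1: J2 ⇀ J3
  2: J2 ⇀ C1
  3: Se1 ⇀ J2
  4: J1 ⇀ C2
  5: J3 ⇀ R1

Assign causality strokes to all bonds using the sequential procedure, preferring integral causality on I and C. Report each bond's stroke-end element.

β0 stroke at J2
β1 stroke at J3
β2 stroke at J2
β3 stroke at J2
β4 stroke at J1
β5 stroke at R1

#3 stroke→J2  (Se1 fixes effort; stroke away)
#2 stroke→J2  (C1 integral (e out))
#4 stroke→J1  (C2: C, integral causality)
#0 stroke→J2  (J1 effort already set via bond 4)
#1 stroke→J3  (closing 1-jn rule on J2)
#5 stroke→R1  (J3 needs exactly one f-in)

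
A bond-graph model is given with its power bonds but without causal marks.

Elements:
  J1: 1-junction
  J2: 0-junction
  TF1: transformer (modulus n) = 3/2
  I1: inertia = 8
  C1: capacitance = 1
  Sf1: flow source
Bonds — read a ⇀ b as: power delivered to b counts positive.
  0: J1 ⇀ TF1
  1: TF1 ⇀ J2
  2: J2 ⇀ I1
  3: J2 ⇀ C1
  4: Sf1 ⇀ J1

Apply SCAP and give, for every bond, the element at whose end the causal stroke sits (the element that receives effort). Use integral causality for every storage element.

β4 stroke→Sf1  (Sf1 fixes flow; stroke at Sf1)
β0 stroke→J1  (J1 flow already set via bond 4)
β1 stroke→TF1  (through TF1, causality passes straight; one stroke at TF1)
β2 stroke→I1  (I1 integral (f out))
β3 stroke→J2  (closing 0-jn rule on J2)

b0 stroke at J1
b1 stroke at TF1
b2 stroke at I1
b3 stroke at J2
b4 stroke at Sf1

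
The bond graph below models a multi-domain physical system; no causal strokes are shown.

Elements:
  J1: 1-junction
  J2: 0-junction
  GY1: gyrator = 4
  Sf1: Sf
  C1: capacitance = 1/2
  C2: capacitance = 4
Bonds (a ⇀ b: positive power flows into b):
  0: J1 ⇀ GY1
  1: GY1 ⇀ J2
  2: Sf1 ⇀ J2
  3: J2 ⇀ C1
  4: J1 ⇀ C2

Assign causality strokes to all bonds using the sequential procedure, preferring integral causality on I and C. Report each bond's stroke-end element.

#0 →GY1
#1 →GY1
#2 →Sf1
#3 →J2
#4 →J1

b2 →Sf1  (Sf1 fixes flow; stroke at Sf1)
b3 →J2  (C1: C, integral causality)
b1 →GY1  (0-jn J2 has e-setter on 3)
b0 →GY1  (GY GY1: same side as bond 1)
b4 →J1  (1-jn J1 has f-setter on 0)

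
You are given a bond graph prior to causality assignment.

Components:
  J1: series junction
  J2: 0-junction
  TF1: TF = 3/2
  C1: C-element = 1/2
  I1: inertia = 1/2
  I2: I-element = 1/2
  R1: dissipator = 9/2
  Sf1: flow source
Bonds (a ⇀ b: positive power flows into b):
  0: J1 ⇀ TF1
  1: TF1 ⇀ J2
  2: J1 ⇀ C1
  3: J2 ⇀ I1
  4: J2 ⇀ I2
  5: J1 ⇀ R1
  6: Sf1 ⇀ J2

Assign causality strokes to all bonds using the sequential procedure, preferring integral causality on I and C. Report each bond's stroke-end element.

bond 6 stroke→Sf1  (Sf1 fixes flow; stroke at Sf1)
bond 2 stroke→J1  (C1 integral (e out))
bond 3 stroke→I1  (I1 integral (f out))
bond 4 stroke→I2  (prefer integral on I2)
bond 1 stroke→J2  (closing 0-jn rule on J2)
bond 0 stroke→TF1  (TF1 one-in-one-out from 1)
bond 5 stroke→J1  (J1 flow already set via bond 0)

#0 stroke→TF1
#1 stroke→J2
#2 stroke→J1
#3 stroke→I1
#4 stroke→I2
#5 stroke→J1
#6 stroke→Sf1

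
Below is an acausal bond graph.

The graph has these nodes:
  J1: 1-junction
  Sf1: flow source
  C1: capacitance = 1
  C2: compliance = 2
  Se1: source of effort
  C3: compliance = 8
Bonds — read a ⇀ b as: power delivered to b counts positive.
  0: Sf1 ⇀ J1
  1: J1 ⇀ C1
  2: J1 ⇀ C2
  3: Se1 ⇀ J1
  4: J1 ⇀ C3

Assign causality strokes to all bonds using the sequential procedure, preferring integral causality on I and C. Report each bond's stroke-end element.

#0 →Sf1  (Sf1: flow source, stroke at near end)
#3 →J1  (Se1 fixes effort; stroke away)
#1 →J1  (common-f at J1 fixed by 0)
#2 →J1  (1-jn J1 has f-setter on 0)
#4 →J1  (1-jn J1 has f-setter on 0)

#0 |Sf1
#1 |J1
#2 |J1
#3 |J1
#4 |J1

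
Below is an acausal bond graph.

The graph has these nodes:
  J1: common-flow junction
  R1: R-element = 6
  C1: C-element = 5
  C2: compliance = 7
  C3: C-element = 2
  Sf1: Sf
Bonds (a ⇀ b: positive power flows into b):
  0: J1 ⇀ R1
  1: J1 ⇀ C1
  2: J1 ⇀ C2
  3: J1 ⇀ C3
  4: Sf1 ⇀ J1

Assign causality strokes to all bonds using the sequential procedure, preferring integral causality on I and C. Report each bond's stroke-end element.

β4 stroke→Sf1  (Sf1 (Sf) sets flow on bond)
β0 stroke→J1  (common-f at J1 fixed by 4)
β1 stroke→J1  (common-f at J1 fixed by 4)
β2 stroke→J1  (1-jn J1 has f-setter on 4)
β3 stroke→J1  (common-f at J1 fixed by 4)

b0 |J1
b1 |J1
b2 |J1
b3 |J1
b4 |Sf1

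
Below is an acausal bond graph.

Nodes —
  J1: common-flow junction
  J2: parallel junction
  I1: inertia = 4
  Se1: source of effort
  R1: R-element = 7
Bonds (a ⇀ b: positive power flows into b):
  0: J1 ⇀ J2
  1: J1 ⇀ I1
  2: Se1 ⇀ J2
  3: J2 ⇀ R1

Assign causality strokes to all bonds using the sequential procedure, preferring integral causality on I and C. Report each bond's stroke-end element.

bond 2 stroke→J2  (Se1 fixes effort; stroke away)
bond 0 stroke→J1  (J2: bond 2 brought effort, rest push out)
bond 3 stroke→R1  (J2: bond 2 brought effort, rest push out)
bond 1 stroke→I1  (J1: last free bond brings flow in)

b0 →J1
b1 →I1
b2 →J2
b3 →R1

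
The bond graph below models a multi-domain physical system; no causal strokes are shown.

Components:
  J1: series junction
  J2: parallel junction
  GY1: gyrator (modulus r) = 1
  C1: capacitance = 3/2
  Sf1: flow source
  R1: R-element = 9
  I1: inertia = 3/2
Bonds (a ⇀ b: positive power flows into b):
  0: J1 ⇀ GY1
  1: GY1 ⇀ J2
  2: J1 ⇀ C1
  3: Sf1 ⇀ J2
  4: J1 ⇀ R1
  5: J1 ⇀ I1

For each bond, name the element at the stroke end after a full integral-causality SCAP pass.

bond 0 stroke at J1
bond 1 stroke at J2
bond 2 stroke at J1
bond 3 stroke at Sf1
bond 4 stroke at J1
bond 5 stroke at I1

β3 stroke at Sf1  (Sf1 (Sf) sets flow on bond)
β1 stroke at J2  (closing 0-jn rule on J2)
β0 stroke at J1  (GY1: gyrator matches bond 1)
β2 stroke at J1  (C1: C, integral causality)
β5 stroke at I1  (prefer integral on I1)
β4 stroke at J1  (J1 flow already set via bond 5)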